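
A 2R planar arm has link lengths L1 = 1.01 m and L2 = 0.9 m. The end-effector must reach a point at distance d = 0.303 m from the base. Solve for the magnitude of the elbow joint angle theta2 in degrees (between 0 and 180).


cos(th2) = (d^2 - L1^2 - L2^2)/(2*L1*L2) = (0.303^2 - 1.01^2 - 0.9^2)/(2*1.01*0.9) = -0.95615567
th2 = acos(-0.95615567) = 162.9708 deg

162.9708 degrees


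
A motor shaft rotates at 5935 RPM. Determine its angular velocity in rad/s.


omega = 5935 * 2*pi/60 = 621.5117

621.5117 rad/s


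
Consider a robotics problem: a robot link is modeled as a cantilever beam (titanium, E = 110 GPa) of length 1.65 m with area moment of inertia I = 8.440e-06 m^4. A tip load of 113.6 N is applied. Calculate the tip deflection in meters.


delta = F*L^3/(3*E*I) = 113.6*1.65^3/(3*1.100e+11*8.440e-06)
      = 510.3054/2785200 = 1.8322e-04

1.8322e-04 m


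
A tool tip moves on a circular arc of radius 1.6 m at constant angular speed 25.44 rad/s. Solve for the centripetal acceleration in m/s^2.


a_c = omega^2 * r = 25.44^2 * 1.6 = 1035.5098

1035.5098 m/s^2


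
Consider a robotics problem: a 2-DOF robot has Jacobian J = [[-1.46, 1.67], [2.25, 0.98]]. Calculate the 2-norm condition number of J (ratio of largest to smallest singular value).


JJ^T eigenvalues: trace(JJ^T) = 10.9434, det(JJ^T) = det(J)^2 = 26.91845689
s_max^2 = (10.9434 + sqrt(12.08417600))/2 = 7.20981507
s_min^2 = (10.9434 - sqrt(12.08417600))/2 = 3.73358493
kappa = s_max/s_min = sqrt(7.20981507/3.73358493) = 1.3896

1.3896


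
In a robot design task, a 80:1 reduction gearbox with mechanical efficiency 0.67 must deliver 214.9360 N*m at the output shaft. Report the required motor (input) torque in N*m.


tau_in = tau_out / (N * eta) = 214.9360 / (80 * 0.67) = 4.0100

4.0100 N*m


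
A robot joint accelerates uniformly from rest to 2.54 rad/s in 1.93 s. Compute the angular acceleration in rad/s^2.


alpha = delta_omega / t = 2.54 / 1.93 = 1.3161

1.3161 rad/s^2


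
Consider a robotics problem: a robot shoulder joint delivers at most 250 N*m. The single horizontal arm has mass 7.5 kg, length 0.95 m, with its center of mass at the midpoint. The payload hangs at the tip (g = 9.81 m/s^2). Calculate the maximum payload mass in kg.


tau_arm = m_arm*g*(L/2) = 7.5*9.81*0.95/2 = 34.9481 N*m
tau_payload = tau_max - tau_arm = 250 - 34.9481 = 215.0519
m_payload = tau_payload / (g*L) = 215.0519 / (9.81*0.95) = 23.0755

23.0755 kg


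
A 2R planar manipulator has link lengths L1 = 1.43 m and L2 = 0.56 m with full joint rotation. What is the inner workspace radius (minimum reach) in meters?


r_min = |L1 - L2| = |1.43 - 0.56| = 0.8700

0.8700 m


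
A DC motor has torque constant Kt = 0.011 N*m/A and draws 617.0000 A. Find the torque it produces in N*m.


tau = Kt * I = 0.011*617.0000 = 6.7870

6.7870 N*m


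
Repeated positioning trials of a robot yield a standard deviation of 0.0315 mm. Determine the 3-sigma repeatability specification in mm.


repeatability = 3*sigma = 3*0.0315 = 0.0945

0.0945 mm


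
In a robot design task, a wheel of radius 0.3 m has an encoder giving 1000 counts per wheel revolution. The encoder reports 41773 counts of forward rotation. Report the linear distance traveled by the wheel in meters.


revs = 41773/1000 = 41.773000
d = revs * 2*pi*r = 41.773000 * 2*pi*0.3 = 78.7402

78.7402 m


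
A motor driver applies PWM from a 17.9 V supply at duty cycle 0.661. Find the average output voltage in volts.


V_avg = V_supply * D = 17.9*0.661 = 11.8319

11.8319 V


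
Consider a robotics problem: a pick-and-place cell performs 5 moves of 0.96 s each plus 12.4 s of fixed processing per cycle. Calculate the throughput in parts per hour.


T_cycle = 5*0.96 + 12.4 = 17.2000 s
rate = 3600/T = 209.3023

209.3023 parts/hour


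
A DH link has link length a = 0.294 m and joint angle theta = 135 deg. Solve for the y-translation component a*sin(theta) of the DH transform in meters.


a*sin(theta) = 0.294*sin(135 deg) = 0.2079

0.2079 m


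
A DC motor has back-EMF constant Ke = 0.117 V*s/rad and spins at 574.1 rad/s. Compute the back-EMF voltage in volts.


V_emf = Ke * omega = 0.117*574.1 = 67.1697

67.1697 V


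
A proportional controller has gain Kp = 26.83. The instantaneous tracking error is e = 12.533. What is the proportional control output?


u_P = Kp * e = 26.83 * 12.533 = 336.2604

336.2604


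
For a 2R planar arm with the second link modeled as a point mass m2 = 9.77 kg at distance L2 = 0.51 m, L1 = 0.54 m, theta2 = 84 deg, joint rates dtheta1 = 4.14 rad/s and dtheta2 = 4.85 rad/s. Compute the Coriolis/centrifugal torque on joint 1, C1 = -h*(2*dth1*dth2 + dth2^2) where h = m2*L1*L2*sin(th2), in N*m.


h = m2*L1*L2*sin(th2) = 9.77*0.54*0.51*sin(84 deg) = 2.675918
C1 = -h*(2*4.14*4.85 + 4.85^2) = -2.675918*63.6805 = -170.4038

-170.4038 N*m


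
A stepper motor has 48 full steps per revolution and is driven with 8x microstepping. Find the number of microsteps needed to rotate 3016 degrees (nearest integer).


step_size = 360/(48*8) = 360/384 = 0.937500 deg
n = 3016/(360/384) = 3016*384/360 = 3217.0667 -> 3217

3217 steps


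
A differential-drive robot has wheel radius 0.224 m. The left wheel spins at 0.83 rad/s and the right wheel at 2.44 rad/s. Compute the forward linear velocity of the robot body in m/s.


v = r*(wR + wL)/2 = 0.224*(2.44 + 0.83)/2 = 0.3662

0.3662 m/s


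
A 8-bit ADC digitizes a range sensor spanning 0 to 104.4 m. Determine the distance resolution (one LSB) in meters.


res = range / 2^n = 104.4/2^8 = 104.4/256 = 0.4078

0.4078 m


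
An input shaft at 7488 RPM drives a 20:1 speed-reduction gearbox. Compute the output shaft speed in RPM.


omega_out = omega_in / N = 7488 / 20 = 374.4000

374.4000 RPM


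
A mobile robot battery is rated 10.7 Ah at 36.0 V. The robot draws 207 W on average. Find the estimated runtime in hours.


E = 10.7*36.0 = 385.2000 Wh
t = E/P = 385.2000/207 = 1.8609

1.8609 hours


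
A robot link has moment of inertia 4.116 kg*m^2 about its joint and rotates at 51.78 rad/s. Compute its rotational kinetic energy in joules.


KE = (1/2)*I*omega^2 = 0.5*4.116*51.78^2 = 5517.8446

5517.8446 J


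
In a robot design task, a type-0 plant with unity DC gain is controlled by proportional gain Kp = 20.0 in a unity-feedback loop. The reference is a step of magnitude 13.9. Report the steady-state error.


e_ss = R/(1 + Kp) = 13.9/(1 + 20.0) = 13.9/21.0000 = 0.6619

0.6619


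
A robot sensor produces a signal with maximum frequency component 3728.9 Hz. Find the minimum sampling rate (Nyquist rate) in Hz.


f_s,min = 2*f_max = 2*3728.9 = 7457.8000

7457.8000 Hz


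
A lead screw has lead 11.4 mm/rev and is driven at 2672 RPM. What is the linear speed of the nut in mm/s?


v = lead * (RPM/60) = 11.4*2672/60 = 507.6800

507.6800 mm/s


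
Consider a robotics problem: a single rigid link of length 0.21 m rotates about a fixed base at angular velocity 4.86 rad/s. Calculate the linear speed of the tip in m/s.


v = L*omega = 0.21 * 4.86 = 1.0206

1.0206 m/s


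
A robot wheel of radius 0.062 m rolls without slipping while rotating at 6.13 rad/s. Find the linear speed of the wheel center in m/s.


v = omega * r = 6.13 * 0.062 = 0.3801

0.3801 m/s


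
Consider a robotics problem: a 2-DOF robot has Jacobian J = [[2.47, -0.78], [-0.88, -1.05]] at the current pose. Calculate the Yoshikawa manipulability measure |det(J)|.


det(J) = 2.47*-1.05 - (-0.78)*(-0.88) = -3.2799
|det(J)| = 3.2799

3.2799


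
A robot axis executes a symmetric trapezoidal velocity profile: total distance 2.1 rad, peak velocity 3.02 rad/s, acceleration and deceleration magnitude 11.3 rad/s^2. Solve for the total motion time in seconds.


t_acc = v/a = 3.02/11.3 = 0.267257 s
d_acc = v^2/(2a) = 0.403558 rad (each ramp)
d_cruise = 2.1 - 2*0.403558 = 1.292884 rad
t_cruise = 1.292884/3.02 = 0.428107 s
t_total = 2*0.267257 + 0.428107 = 0.9626

0.9626 s


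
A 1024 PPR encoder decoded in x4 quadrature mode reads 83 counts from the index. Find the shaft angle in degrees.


angle = counts * 360 / (PPR*4) = 83 * 360 / 4096 = 7.2949

7.2949 degrees


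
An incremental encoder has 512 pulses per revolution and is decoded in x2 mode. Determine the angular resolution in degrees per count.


resolution = 360 / (PPR * 2) = 360 / 1024 = 0.3516

0.3516 degrees


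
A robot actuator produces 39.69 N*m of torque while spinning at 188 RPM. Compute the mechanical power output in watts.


omega = 188 * 2*pi/60 = 19.687314 rad/s
P = tau * omega = 39.69 * 19.687314 = 781.3895

781.3895 W


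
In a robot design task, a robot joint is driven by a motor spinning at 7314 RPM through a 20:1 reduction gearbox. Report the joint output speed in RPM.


omega_joint = omega_motor / N = 7314 / 20 = 365.7000

365.7000 RPM


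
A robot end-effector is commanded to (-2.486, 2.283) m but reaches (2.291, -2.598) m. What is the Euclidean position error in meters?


dx = 2.291 - (-2.486) = 4.7770, dy = -2.598 - (2.283) = -4.8810
err = sqrt(22.819729 + 23.824161) = 6.8296

6.8296 m


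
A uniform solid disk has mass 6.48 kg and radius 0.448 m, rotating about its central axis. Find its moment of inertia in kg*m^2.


I = (1/2)*m*R^2 = 0.5*6.48*0.448^2 = 0.6503

0.6503 kg*m^2


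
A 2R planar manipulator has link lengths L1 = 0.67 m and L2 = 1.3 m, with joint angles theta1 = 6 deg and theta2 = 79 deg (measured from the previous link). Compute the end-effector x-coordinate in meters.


x = L1*cos(th1) + L2*cos(th1+th2) = 0.67*cos(6 deg) + 1.3*cos(85 deg) = 0.7796

0.7796 m


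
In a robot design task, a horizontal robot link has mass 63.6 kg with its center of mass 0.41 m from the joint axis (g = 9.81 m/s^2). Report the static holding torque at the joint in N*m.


tau = m*g*L = 63.6 * 9.81 * 0.41 = 255.8056

255.8056 N*m


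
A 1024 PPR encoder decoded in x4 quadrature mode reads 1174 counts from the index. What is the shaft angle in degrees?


angle = counts * 360 / (PPR*4) = 1174 * 360 / 4096 = 103.1836

103.1836 degrees


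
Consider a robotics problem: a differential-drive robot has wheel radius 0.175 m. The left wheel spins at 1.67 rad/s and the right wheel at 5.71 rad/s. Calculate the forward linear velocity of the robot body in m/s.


v = r*(wR + wL)/2 = 0.175*(5.71 + 1.67)/2 = 0.6457

0.6457 m/s


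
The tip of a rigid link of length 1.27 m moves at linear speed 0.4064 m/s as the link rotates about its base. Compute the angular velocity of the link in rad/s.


omega = v / L = 0.4064 / 1.27 = 0.3200

0.3200 rad/s


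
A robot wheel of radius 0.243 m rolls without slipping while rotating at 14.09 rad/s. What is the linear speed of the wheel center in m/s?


v = omega * r = 14.09 * 0.243 = 3.4239

3.4239 m/s


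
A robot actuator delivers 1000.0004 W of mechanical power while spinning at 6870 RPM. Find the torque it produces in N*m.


omega = 6870 * 2*pi/60 = 719.424718 rad/s
tau = P / omega = 1000.0004 / 719.424718 = 1.3900

1.3900 N*m


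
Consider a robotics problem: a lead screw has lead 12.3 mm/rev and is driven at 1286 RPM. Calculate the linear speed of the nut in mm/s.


v = lead * (RPM/60) = 12.3*1286/60 = 263.6300

263.6300 mm/s


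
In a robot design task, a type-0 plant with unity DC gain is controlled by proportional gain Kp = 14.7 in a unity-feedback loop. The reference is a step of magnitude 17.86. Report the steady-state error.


e_ss = R/(1 + Kp) = 17.86/(1 + 14.7) = 17.86/15.7000 = 1.1376

1.1376


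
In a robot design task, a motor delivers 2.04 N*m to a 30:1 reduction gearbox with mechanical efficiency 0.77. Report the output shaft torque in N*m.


tau_out = tau_in * N * eta = 2.04 * 30 * 0.77 = 47.1240

47.1240 N*m


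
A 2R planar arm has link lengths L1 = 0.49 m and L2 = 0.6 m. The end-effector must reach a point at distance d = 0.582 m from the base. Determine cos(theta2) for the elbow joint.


cos(th2) = (d^2 - L1^2 - L2^2)/(2*L1*L2) = (0.582^2 - 0.49^2 - 0.6^2)/(2*0.49*0.6) = -0.4445

-0.4445


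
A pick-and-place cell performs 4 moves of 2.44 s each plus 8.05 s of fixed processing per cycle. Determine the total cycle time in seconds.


T = 4*2.44 + 8.05 = 17.8100

17.8100 s


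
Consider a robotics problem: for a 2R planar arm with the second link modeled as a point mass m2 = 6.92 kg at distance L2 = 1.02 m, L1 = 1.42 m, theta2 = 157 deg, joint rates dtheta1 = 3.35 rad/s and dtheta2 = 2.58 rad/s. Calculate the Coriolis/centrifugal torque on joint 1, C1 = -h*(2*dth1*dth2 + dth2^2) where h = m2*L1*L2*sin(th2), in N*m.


h = m2*L1*L2*sin(th2) = 6.92*1.42*1.02*sin(157 deg) = 3.916270
C1 = -h*(2*3.35*2.58 + 2.58^2) = -3.916270*23.9424 = -93.7649

-93.7649 N*m


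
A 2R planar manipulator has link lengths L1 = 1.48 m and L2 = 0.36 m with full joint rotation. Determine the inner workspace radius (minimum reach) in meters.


r_min = |L1 - L2| = |1.48 - 0.36| = 1.1200

1.1200 m


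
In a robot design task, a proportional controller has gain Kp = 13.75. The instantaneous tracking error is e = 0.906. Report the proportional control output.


u_P = Kp * e = 13.75 * 0.906 = 12.4575

12.4575


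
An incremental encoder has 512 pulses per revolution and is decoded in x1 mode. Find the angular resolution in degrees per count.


resolution = 360 / (PPR * 1) = 360 / 512 = 0.7031

0.7031 degrees


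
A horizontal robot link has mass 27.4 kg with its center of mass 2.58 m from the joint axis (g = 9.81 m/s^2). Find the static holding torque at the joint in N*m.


tau = m*g*L = 27.4 * 9.81 * 2.58 = 693.4885

693.4885 N*m


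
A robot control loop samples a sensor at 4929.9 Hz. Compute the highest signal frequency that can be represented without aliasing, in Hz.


f_max = f_s/2 = 4929.9/2 = 2464.9500

2464.9500 Hz


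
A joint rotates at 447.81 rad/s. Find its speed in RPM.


RPM = 447.81 * 60/(2*pi) = 4276.2705

4276.2705 RPM


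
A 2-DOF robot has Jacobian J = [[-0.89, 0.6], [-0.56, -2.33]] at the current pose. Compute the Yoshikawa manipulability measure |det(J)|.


det(J) = -0.89*-2.33 - (0.6)*(-0.56) = 2.4097
|det(J)| = 2.4097

2.4097


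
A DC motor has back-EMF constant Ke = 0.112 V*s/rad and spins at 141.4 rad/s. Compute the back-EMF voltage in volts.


V_emf = Ke * omega = 0.112*141.4 = 15.8368

15.8368 V


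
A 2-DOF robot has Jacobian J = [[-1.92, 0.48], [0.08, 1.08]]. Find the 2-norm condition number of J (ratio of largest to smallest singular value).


JJ^T eigenvalues: trace(JJ^T) = 5.0896, det(JJ^T) = det(J)^2 = 4.46054400
s_max^2 = (5.0896 + sqrt(8.06185216))/2 = 3.96447005
s_min^2 = (5.0896 - sqrt(8.06185216))/2 = 1.12512995
kappa = s_max/s_min = sqrt(3.96447005/1.12512995) = 1.8771

1.8771


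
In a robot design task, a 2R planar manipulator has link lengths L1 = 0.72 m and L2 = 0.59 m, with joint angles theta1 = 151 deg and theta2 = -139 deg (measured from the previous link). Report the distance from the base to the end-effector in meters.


x = L1*cos(th1) + L2*cos(th1+th2) = -0.052619
y = L1*sin(th1) + L2*sin(th1+th2) = 0.471731
d = sqrt(x^2 + y^2) = sqrt(0.002769 + 0.222530) = 0.4747

0.4747 m


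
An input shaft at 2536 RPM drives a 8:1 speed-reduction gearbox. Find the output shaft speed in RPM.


omega_out = omega_in / N = 2536 / 8 = 317.0000

317.0000 RPM


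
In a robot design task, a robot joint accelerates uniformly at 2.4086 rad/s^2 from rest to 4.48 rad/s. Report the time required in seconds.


t = delta_omega / alpha = 4.48 / 2.4086 = 1.8600

1.8600 s


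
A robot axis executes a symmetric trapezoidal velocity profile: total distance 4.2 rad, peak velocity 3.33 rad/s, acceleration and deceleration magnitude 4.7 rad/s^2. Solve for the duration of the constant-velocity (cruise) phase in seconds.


t_acc = v/a = 0.708511 s, d_acc = v^2/(2a) = 1.179670 rad each
d_cruise = 4.2 - 2*1.179670 = 1.840660 rad
t_cruise = d_cruise/v = 1.840660/3.33 = 0.5528

0.5528 s


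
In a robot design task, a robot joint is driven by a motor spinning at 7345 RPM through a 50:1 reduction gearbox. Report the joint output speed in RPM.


omega_joint = omega_motor / N = 7345 / 50 = 146.9000

146.9000 RPM


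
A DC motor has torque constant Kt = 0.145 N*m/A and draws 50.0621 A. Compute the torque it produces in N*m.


tau = Kt * I = 0.145*50.0621 = 7.2590

7.2590 N*m


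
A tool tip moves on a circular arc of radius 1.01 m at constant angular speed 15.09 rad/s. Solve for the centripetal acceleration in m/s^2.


a_c = omega^2 * r = 15.09^2 * 1.01 = 229.9852

229.9852 m/s^2


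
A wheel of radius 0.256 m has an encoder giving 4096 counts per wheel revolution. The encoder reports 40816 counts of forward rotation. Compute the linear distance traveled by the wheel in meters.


revs = 40816/4096 = 9.964844
d = revs * 2*pi*r = 9.964844 * 2*pi*0.256 = 16.0284

16.0284 m


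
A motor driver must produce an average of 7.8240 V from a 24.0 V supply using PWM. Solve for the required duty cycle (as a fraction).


D = V_avg/V_supply = 7.8240/24.0 = 0.3260

0.3260


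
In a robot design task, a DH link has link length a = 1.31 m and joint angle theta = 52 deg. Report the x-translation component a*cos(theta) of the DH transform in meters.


a*cos(theta) = 1.31*cos(52 deg) = 0.8065

0.8065 m


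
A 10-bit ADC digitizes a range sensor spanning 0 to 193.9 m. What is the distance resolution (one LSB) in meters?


res = range / 2^n = 193.9/2^10 = 193.9/1024 = 0.1894

0.1894 m


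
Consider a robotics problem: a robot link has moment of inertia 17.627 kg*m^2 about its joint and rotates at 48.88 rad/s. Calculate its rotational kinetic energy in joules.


KE = (1/2)*I*omega^2 = 0.5*17.627*48.88^2 = 21057.6937

21057.6937 J


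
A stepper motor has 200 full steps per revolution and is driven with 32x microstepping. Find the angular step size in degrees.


step = 360/(200*32) = 360/6400 = 0.0563

0.0563 degrees


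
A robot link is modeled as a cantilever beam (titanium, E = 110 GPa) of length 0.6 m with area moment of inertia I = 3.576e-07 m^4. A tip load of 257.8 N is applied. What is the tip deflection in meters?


delta = F*L^3/(3*E*I) = 257.8*0.6^3/(3*1.100e+11*3.576e-07)
      = 55.6848/118008 = 4.7187e-04

4.7187e-04 m


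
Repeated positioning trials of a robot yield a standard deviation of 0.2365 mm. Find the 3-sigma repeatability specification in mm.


repeatability = 3*sigma = 3*0.2365 = 0.7095

0.7095 mm


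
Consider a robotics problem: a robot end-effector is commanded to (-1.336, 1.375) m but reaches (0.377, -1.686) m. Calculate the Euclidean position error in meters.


dx = 0.377 - (-1.336) = 1.7130, dy = -1.686 - (1.375) = -3.0610
err = sqrt(2.934369 + 9.369721) = 3.5077

3.5077 m


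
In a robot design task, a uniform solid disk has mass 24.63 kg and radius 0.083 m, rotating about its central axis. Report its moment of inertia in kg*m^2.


I = (1/2)*m*R^2 = 0.5*24.63*0.083^2 = 0.0848

0.0848 kg*m^2


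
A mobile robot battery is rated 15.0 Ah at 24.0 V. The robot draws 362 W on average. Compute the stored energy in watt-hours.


E = capacity * V = 15.0*24.0 = 360.0000

360.0000 Wh


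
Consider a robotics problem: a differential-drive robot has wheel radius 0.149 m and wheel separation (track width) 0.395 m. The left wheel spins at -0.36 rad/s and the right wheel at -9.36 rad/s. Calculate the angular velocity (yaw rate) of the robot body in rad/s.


omega = r*(wR - wL)/L = 0.149*(-9.36 - (-0.36))/0.395 = -3.3949

-3.3949 rad/s


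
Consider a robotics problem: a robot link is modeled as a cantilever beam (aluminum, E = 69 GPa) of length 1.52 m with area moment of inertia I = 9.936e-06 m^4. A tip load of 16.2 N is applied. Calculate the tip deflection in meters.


delta = F*L^3/(3*E*I) = 16.2*1.52^3/(3*6.900e+10*9.936e-06)
      = 56.8912896/2056752 = 2.7661e-05

2.7661e-05 m


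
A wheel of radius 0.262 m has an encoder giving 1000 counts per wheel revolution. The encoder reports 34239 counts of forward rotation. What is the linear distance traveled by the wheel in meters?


revs = 34239/1000 = 34.239000
d = revs * 2*pi*r = 34.239000 * 2*pi*0.262 = 56.3641

56.3641 m


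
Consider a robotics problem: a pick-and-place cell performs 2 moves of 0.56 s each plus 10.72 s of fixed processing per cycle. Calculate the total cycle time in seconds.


T = 2*0.56 + 10.72 = 11.8400

11.8400 s


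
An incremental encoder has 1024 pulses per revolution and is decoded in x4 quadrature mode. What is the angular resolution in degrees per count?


resolution = 360 / (PPR * 4) = 360 / 4096 = 0.0879

0.0879 degrees


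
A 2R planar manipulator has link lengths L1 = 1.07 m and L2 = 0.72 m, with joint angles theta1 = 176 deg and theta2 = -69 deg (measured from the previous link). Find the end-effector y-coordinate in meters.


y = L1*sin(th1) + L2*sin(th1+th2) = 1.07*sin(176 deg) + 0.72*sin(107 deg) = 0.7632

0.7632 m


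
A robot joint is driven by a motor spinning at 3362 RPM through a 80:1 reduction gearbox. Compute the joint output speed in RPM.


omega_joint = omega_motor / N = 3362 / 80 = 42.0250

42.0250 RPM


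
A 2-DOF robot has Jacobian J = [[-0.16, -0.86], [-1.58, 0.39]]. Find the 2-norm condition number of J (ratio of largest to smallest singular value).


JJ^T eigenvalues: trace(JJ^T) = 3.4137, det(JJ^T) = det(J)^2 = 2.01980944
s_max^2 = (3.4137 + sqrt(3.57410993))/2 = 2.65211583
s_min^2 = (3.4137 - sqrt(3.57410993))/2 = 0.76158417
kappa = s_max/s_min = sqrt(2.65211583/0.76158417) = 1.8661

1.8661


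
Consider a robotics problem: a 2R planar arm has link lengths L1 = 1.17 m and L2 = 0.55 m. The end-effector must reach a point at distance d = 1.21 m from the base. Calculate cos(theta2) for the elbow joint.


cos(th2) = (d^2 - L1^2 - L2^2)/(2*L1*L2) = (1.21^2 - 1.17^2 - 0.55^2)/(2*1.17*0.55) = -0.1611

-0.1611


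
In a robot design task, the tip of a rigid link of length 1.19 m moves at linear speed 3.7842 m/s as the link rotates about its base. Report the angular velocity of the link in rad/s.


omega = v / L = 3.7842 / 1.19 = 3.1800

3.1800 rad/s


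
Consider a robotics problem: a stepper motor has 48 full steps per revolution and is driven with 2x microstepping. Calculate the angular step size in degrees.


step = 360/(48*2) = 360/96 = 3.7500

3.7500 degrees


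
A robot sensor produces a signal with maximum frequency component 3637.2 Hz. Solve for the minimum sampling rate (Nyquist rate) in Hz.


f_s,min = 2*f_max = 2*3637.2 = 7274.4000

7274.4000 Hz


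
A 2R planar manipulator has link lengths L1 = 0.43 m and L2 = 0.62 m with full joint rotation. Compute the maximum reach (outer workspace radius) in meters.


r_max = L1 + L2 = 0.43 + 0.62 = 1.0500

1.0500 m


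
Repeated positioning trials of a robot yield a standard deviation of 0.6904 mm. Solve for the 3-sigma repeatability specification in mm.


repeatability = 3*sigma = 3*0.6904 = 2.0712

2.0712 mm


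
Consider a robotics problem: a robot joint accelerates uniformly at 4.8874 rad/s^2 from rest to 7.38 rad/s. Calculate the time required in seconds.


t = delta_omega / alpha = 7.38 / 4.8874 = 1.5100

1.5100 s


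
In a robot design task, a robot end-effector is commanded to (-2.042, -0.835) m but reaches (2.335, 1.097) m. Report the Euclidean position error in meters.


dx = 2.335 - (-2.042) = 4.3770, dy = 1.097 - (-0.835) = 1.9320
err = sqrt(19.158129 + 3.732624) = 4.7844

4.7844 m


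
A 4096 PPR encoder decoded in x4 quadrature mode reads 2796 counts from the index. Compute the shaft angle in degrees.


angle = counts * 360 / (PPR*4) = 2796 * 360 / 16384 = 61.4355

61.4355 degrees


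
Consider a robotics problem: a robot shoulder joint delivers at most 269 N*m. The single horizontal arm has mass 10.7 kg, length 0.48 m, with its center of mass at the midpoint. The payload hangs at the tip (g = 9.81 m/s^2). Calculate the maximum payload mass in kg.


tau_arm = m_arm*g*(L/2) = 10.7*9.81*0.48/2 = 25.1921 N*m
tau_payload = tau_max - tau_arm = 269 - 25.1921 = 243.8079
m_payload = tau_payload / (g*L) = 243.8079 / (9.81*0.48) = 51.7771

51.7771 kg


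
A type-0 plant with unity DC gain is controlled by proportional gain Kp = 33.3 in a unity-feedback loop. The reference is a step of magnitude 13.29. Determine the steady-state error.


e_ss = R/(1 + Kp) = 13.29/(1 + 33.3) = 13.29/34.3000 = 0.3875

0.3875


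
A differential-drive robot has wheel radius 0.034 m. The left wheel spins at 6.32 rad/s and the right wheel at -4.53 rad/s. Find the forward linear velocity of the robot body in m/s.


v = r*(wR + wL)/2 = 0.034*(-4.53 + 6.32)/2 = 0.0304

0.0304 m/s


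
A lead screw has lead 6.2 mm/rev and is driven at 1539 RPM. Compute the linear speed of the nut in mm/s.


v = lead * (RPM/60) = 6.2*1539/60 = 159.0300

159.0300 mm/s


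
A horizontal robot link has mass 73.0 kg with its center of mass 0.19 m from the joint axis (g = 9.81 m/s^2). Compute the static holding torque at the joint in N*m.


tau = m*g*L = 73.0 * 9.81 * 0.19 = 136.0647

136.0647 N*m


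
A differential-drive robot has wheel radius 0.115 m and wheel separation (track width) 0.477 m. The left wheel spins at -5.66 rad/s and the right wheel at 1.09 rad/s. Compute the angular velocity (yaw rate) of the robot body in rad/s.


omega = r*(wR - wL)/L = 0.115*(1.09 - (-5.66))/0.477 = 1.6274

1.6274 rad/s


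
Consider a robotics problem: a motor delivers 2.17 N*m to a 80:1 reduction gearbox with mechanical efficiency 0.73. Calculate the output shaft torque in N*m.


tau_out = tau_in * N * eta = 2.17 * 80 * 0.73 = 126.7280

126.7280 N*m


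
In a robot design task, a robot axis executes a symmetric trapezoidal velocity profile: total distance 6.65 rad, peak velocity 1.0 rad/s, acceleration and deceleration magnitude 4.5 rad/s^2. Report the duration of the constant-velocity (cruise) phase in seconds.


t_acc = v/a = 0.222222 s, d_acc = v^2/(2a) = 0.111111 rad each
d_cruise = 6.65 - 2*0.111111 = 6.427778 rad
t_cruise = d_cruise/v = 6.427778/1.0 = 6.4278

6.4278 s


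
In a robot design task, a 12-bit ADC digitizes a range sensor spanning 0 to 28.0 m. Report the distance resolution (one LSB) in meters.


res = range / 2^n = 28.0/2^12 = 28.0/4096 = 0.0068

0.0068 m


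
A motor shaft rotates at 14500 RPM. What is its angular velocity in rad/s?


omega = 14500 * 2*pi/60 = 1518.4364

1518.4364 rad/s


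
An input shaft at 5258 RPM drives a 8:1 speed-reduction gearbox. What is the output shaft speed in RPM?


omega_out = omega_in / N = 5258 / 8 = 657.2500

657.2500 RPM


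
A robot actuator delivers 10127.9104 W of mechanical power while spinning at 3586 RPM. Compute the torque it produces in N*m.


omega = 3586 * 2*pi/60 = 375.525042 rad/s
tau = P / omega = 10127.9104 / 375.525042 = 26.9700

26.9700 N*m


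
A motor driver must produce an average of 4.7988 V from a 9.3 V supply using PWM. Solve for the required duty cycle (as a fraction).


D = V_avg/V_supply = 4.7988/9.3 = 0.5160

0.5160


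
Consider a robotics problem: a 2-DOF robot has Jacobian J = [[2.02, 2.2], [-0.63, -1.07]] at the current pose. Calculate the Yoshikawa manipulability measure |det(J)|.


det(J) = 2.02*-1.07 - (2.2)*(-0.63) = -0.7754
|det(J)| = 0.7754

0.7754


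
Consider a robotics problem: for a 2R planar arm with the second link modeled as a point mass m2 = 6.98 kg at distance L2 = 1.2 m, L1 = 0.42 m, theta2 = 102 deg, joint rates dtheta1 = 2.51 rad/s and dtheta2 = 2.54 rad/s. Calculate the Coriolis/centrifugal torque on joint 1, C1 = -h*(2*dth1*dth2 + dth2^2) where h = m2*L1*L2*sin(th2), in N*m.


h = m2*L1*L2*sin(th2) = 6.98*0.42*1.2*sin(102 deg) = 3.441045
C1 = -h*(2*2.51*2.54 + 2.54^2) = -3.441045*19.2024 = -66.0763

-66.0763 N*m


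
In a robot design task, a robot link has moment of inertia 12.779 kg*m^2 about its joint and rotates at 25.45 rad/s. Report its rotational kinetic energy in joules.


KE = (1/2)*I*omega^2 = 0.5*12.779*25.45^2 = 4138.4951

4138.4951 J


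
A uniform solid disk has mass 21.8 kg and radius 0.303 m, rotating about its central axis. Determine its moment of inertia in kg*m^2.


I = (1/2)*m*R^2 = 0.5*21.8*0.303^2 = 1.0007

1.0007 kg*m^2


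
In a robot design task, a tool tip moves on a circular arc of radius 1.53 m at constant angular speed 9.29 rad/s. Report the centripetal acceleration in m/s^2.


a_c = omega^2 * r = 9.29^2 * 1.53 = 132.0453

132.0453 m/s^2


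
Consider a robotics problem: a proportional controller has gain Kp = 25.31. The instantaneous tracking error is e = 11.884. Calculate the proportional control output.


u_P = Kp * e = 25.31 * 11.884 = 300.7840

300.7840


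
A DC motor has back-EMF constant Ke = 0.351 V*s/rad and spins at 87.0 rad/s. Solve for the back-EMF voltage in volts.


V_emf = Ke * omega = 0.351*87.0 = 30.5370

30.5370 V


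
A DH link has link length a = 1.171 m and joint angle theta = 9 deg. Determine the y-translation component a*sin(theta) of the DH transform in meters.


a*sin(theta) = 1.171*sin(9 deg) = 0.1832

0.1832 m


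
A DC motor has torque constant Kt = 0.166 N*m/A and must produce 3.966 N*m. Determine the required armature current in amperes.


I = tau / Kt = 3.966/0.166 = 23.8916

23.8916 A


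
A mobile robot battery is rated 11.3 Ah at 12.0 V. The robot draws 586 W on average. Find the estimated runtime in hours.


E = 11.3*12.0 = 135.6000 Wh
t = E/P = 135.6000/586 = 0.2314

0.2314 hours


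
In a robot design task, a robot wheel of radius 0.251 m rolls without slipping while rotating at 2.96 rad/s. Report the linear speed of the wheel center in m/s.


v = omega * r = 2.96 * 0.251 = 0.7430

0.7430 m/s


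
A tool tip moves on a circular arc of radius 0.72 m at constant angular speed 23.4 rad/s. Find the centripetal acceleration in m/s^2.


a_c = omega^2 * r = 23.4^2 * 0.72 = 394.2432

394.2432 m/s^2


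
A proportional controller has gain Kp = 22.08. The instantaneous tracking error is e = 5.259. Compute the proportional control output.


u_P = Kp * e = 22.08 * 5.259 = 116.1187

116.1187


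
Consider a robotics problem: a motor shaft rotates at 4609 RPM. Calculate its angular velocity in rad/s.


omega = 4609 * 2*pi/60 = 482.6534

482.6534 rad/s


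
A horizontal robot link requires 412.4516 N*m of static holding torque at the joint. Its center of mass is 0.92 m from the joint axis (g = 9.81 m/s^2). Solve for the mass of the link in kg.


m = tau / (g*L) = 412.4516 / (9.81 * 0.92) = 45.7000

45.7000 kg


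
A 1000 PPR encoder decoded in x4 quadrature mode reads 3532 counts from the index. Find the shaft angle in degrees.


angle = counts * 360 / (PPR*4) = 3532 * 360 / 4000 = 317.8800

317.8800 degrees


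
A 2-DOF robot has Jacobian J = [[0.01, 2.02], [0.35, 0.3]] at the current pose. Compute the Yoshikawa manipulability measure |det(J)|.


det(J) = 0.01*0.3 - (2.02)*(0.35) = -0.7040
|det(J)| = 0.7040

0.7040


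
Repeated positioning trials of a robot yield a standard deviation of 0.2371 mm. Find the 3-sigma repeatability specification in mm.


repeatability = 3*sigma = 3*0.2371 = 0.7113

0.7113 mm


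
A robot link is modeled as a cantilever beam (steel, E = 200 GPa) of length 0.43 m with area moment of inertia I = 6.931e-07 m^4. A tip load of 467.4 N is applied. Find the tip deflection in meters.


delta = F*L^3/(3*E*I) = 467.4*0.43^3/(3*2.000e+11*6.931e-07)
      = 37.1615718/415860 = 8.9361e-05

8.9361e-05 m


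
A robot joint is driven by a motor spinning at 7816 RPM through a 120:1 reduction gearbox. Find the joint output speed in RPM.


omega_joint = omega_motor / N = 7816 / 120 = 65.1333

65.1333 RPM


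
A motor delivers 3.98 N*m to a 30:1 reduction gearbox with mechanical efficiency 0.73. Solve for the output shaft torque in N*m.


tau_out = tau_in * N * eta = 3.98 * 30 * 0.73 = 87.1620

87.1620 N*m


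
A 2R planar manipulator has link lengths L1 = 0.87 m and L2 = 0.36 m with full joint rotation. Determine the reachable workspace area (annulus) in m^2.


r_max = L1 + L2 = 1.2300, r_min = |L1 - L2| = 0.5100
A = pi*(r_max^2 - r_min^2) = pi*(1.5129 - 0.2601) = 3.9358

3.9358 m^2


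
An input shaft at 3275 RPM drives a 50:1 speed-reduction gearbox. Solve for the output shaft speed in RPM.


omega_out = omega_in / N = 3275 / 50 = 65.5000

65.5000 RPM


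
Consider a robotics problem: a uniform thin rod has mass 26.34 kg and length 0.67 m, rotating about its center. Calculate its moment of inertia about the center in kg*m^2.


I = (1/12)*m*L^2 = (1/12)*26.34*0.67^2 = 0.9853

0.9853 kg*m^2


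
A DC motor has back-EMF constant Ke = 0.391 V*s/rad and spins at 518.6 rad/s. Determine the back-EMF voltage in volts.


V_emf = Ke * omega = 0.391*518.6 = 202.7726

202.7726 V


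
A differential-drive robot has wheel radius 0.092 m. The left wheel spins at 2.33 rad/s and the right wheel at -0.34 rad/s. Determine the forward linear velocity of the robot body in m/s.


v = r*(wR + wL)/2 = 0.092*(-0.34 + 2.33)/2 = 0.0915

0.0915 m/s


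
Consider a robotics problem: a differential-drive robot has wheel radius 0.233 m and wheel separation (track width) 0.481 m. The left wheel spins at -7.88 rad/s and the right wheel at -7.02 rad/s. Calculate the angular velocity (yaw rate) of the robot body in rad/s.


omega = r*(wR - wL)/L = 0.233*(-7.02 - (-7.88))/0.481 = 0.4166

0.4166 rad/s


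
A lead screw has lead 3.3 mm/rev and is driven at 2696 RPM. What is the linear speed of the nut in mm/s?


v = lead * (RPM/60) = 3.3*2696/60 = 148.2800

148.2800 mm/s


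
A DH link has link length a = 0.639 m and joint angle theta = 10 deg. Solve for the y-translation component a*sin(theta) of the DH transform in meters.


a*sin(theta) = 0.639*sin(10 deg) = 0.1110

0.1110 m


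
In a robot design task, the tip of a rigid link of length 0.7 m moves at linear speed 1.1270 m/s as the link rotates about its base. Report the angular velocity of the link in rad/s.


omega = v / L = 1.1270 / 0.7 = 1.6100

1.6100 rad/s


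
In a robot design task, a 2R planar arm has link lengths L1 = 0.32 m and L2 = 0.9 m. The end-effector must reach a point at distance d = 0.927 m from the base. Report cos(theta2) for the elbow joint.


cos(th2) = (d^2 - L1^2 - L2^2)/(2*L1*L2) = (0.927^2 - 0.32^2 - 0.9^2)/(2*0.32*0.9) = -0.0921

-0.0921


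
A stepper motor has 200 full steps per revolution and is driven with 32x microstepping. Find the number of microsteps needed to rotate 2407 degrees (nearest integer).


step_size = 360/(200*32) = 360/6400 = 0.056250 deg
n = 2407/(360/6400) = 2407*6400/360 = 42791.1111 -> 42791

42791 steps


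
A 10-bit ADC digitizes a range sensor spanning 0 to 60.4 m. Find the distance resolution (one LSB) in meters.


res = range / 2^n = 60.4/2^10 = 60.4/1024 = 0.0590

0.0590 m


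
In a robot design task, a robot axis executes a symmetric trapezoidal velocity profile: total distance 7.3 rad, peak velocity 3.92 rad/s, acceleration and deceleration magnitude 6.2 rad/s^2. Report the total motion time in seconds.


t_acc = v/a = 3.92/6.2 = 0.632258 s
d_acc = v^2/(2a) = 1.239226 rad (each ramp)
d_cruise = 7.3 - 2*1.239226 = 4.821548 rad
t_cruise = 4.821548/3.92 = 1.229987 s
t_total = 2*0.632258 + 1.229987 = 2.4945

2.4945 s


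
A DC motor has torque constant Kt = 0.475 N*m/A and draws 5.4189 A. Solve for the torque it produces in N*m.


tau = Kt * I = 0.475*5.4189 = 2.5740

2.5740 N*m


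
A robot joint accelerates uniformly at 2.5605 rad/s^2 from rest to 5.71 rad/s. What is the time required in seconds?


t = delta_omega / alpha = 5.71 / 2.5605 = 2.2300

2.2300 s


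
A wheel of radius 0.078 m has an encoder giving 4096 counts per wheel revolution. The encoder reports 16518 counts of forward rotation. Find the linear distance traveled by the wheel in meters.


revs = 16518/4096 = 4.032715
d = revs * 2*pi*r = 4.032715 * 2*pi*0.078 = 1.9764

1.9764 m


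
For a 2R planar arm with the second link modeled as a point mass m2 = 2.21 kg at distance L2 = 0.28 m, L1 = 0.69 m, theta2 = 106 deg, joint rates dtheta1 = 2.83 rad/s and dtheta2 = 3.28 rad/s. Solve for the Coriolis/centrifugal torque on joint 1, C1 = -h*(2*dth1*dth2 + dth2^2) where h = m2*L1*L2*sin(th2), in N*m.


h = m2*L1*L2*sin(th2) = 2.21*0.69*0.28*sin(106 deg) = 0.410432
C1 = -h*(2*2.83*3.28 + 3.28^2) = -0.410432*29.3232 = -12.0352

-12.0352 N*m


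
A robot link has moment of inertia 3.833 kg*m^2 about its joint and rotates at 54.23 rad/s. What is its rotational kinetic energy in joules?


KE = (1/2)*I*omega^2 = 0.5*3.833*54.23^2 = 5636.2212

5636.2212 J


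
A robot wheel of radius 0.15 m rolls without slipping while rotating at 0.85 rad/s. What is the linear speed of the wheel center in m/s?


v = omega * r = 0.85 * 0.15 = 0.1275

0.1275 m/s


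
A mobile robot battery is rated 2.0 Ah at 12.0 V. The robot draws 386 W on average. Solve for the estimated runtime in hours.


E = 2.0*12.0 = 24.0000 Wh
t = E/P = 24.0000/386 = 0.0622

0.0622 hours


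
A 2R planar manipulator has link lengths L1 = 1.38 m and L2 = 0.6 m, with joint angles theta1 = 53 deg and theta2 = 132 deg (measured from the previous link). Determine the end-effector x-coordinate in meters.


x = L1*cos(th1) + L2*cos(th1+th2) = 1.38*cos(53 deg) + 0.6*cos(185 deg) = 0.2328

0.2328 m


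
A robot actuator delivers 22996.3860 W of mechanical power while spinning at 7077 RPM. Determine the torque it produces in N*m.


omega = 7077 * 2*pi/60 = 741.101707 rad/s
tau = P / omega = 22996.3860 / 741.101707 = 31.0300

31.0300 N*m


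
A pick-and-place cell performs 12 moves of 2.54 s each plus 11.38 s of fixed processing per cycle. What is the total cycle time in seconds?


T = 12*2.54 + 11.38 = 41.8600

41.8600 s


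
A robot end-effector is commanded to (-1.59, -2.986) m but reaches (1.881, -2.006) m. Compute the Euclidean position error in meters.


dx = 1.881 - (-1.59) = 3.4710, dy = -2.006 - (-2.986) = 0.9800
err = sqrt(12.047841 + 0.960400) = 3.6067

3.6067 m


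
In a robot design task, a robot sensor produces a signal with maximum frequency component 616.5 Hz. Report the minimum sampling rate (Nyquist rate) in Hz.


f_s,min = 2*f_max = 2*616.5 = 1233.0000

1233.0000 Hz


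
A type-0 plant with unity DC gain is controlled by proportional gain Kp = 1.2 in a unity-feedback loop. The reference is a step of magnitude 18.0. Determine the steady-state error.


e_ss = R/(1 + Kp) = 18.0/(1 + 1.2) = 18.0/2.2000 = 8.1818

8.1818


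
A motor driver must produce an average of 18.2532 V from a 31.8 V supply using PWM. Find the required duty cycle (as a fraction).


D = V_avg/V_supply = 18.2532/31.8 = 0.5740

0.5740


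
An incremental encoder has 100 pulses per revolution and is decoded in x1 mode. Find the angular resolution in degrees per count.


resolution = 360 / (PPR * 1) = 360 / 100 = 3.6000

3.6000 degrees


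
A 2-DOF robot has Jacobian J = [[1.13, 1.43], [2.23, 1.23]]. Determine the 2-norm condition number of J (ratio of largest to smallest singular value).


JJ^T eigenvalues: trace(JJ^T) = 9.8076, det(JJ^T) = det(J)^2 = 3.23640100
s_max^2 = (9.8076 + sqrt(83.24341376))/2 = 9.46569143
s_min^2 = (9.8076 - sqrt(83.24341376))/2 = 0.34190857
kappa = s_max/s_min = sqrt(9.46569143/0.34190857) = 5.2616

5.2616


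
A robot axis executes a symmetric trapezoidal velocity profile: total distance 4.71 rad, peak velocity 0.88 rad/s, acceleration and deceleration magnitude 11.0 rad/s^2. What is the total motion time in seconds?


t_acc = v/a = 0.88/11.0 = 0.080000 s
d_acc = v^2/(2a) = 0.035200 rad (each ramp)
d_cruise = 4.71 - 2*0.035200 = 4.639600 rad
t_cruise = 4.639600/0.88 = 5.272273 s
t_total = 2*0.080000 + 5.272273 = 5.4323

5.4323 s
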